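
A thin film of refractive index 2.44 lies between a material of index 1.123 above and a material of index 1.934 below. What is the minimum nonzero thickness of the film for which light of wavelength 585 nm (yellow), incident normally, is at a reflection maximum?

Ray reflecting at the top interface goes from n = 1.123 toward n = 2.44: a half-wave phase shift.
Ray reflecting at the bottom interface goes from n = 2.44 toward n = 1.934: no phase shift.
The two reflections differ by half a wavelength.
With one net inversion, constructive interference in reflection requires 2 n t = (m + ½) λ.
Minimum at m = 0: t = λ / (4 n) = 585 / (4 × 2.44) = 59.9 nm.

59.9 nm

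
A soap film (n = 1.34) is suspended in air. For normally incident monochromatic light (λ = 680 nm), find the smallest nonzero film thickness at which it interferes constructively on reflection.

Ray reflecting at the top interface goes from n = 1.0 toward n = 1.34: a half-wave phase shift.
Ray reflecting at the bottom interface goes from n = 1.34 toward n = 1.0: no phase shift.
Net: one phase inversion between the two reflected rays.
With one net inversion, constructive interference in reflection requires 2 n t = (m + ½) λ.
Minimum at m = 0: t = λ / (4 n) = 680 / (4 × 1.34) = 127 nm.

127 nm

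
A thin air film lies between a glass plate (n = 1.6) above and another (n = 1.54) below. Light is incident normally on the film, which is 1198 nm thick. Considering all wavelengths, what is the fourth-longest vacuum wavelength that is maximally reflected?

685 nm

At the upper boundary (n = 1.6 to n = 1.0) the reflected ray undergoes no phase shift.
Bottom surface (1.0 → 1.54): reflection off a higher-index medium gives a half-wave phase shift.
The two reflections differ by half a wavelength.
With one net inversion, constructive interference in reflection requires 2 n t = (m + ½) λ.
λ = 2 n t / (m + ½). The fourth-longest wavelength is m = 3: λ = 2 × 1.0 × 1198 / 3.50 = 685 nm.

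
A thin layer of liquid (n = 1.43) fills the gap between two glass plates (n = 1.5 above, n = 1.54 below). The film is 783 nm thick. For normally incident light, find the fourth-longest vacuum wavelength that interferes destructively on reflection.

Top surface (1.5 → 1.43): reflection off a lower-index medium gives no phase shift.
Ray reflecting at the bottom interface goes from n = 1.43 toward n = 1.54: a half-wave phase shift.
Exactly one π shift → a net half-wave offset.
With one net inversion, destructive interference in reflection requires 2 n t = m λ.
λ = 2 n t / m. The fourth-longest wavelength is m = 4: λ = 2 × 1.43 × 783 / 4.00 = 560 nm.

560 nm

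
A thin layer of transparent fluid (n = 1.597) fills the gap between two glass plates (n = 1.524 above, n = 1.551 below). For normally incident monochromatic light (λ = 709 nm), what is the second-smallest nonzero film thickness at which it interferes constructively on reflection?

333 nm

Top surface (1.524 → 1.597): reflection off a higher-index medium gives a half-wave phase shift.
Bottom surface (1.597 → 1.551): reflection off a lower-index medium gives no phase shift.
Net: one phase inversion between the two reflected rays.
So the condition for constructive reflection is 2 n t = (m + ½) λ.
The second-smallest nonzero thickness corresponds to m = 1: t = (m + ½) λ / (2 n) = 1.50 × 709 / (2 × 1.597) = 333 nm.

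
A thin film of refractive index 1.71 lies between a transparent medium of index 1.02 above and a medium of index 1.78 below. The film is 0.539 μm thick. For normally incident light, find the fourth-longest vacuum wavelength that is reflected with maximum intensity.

461 nm

Ray reflecting at the top interface goes from n = 1.02 toward n = 1.71: a half-wave phase shift.
At the lower boundary (n = 1.71 to n = 1.78) the reflected ray undergoes a half-wave phase shift.
The two reflections carry the same phase change, so no net offset.
With no net inversion, constructive interference in reflection requires 2 n t = m λ.
λ = 2 n t / m. The fourth-longest wavelength is m = 4: λ = 2 × 1.71 × 539 / 4.00 = 461 nm.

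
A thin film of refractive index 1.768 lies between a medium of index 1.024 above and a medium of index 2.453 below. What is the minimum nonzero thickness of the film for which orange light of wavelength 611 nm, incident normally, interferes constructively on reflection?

At the upper boundary (n = 1.024 to n = 1.768) the reflected ray undergoes a half-wave phase shift.
Ray reflecting at the bottom interface goes from n = 1.768 toward n = 2.453: a half-wave phase shift.
The two reflections carry the same phase change, so no net offset.
So the condition for constructive reflection is 2 n t = m λ.
Minimum nonzero at m = 1: t = λ / (2 n) = 611 / (2 × 1.768) = 173 nm.

173 nm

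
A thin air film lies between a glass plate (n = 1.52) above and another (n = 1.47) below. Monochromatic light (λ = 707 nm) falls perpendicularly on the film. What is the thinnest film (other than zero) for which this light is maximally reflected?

177 nm

Ray reflecting at the top interface goes from n = 1.52 toward n = 1.0: no phase shift.
At the lower boundary (n = 1.0 to n = 1.47) the reflected ray undergoes a half-wave phase shift.
Exactly one π shift → a net half-wave offset.
With one net inversion, constructive interference in reflection requires 2 n t = (m + ½) λ.
Minimum at m = 0: t = λ / (4 n) = 707 / (4 × 1.0) = 177 nm.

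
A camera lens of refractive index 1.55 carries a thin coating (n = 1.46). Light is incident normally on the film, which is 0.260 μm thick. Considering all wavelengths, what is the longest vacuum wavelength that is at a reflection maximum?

Top surface (1.0 → 1.46): reflection off a higher-index medium gives a half-wave phase shift.
At the lower boundary (n = 1.46 to n = 1.55) the reflected ray undergoes a half-wave phase shift.
Zero or two π shifts → no net half-wave offset.
With no net inversion, constructive interference in reflection requires 2 n t = m λ.
λ = 2 n t / m. The longest wavelength is m = 1: λ = 2 × 1.46 × 260 / 1.00 = 759 nm.

759 nm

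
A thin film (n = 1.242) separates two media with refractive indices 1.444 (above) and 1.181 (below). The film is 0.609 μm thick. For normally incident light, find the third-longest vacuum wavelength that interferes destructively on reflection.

Top surface (1.444 → 1.242): reflection off a lower-index medium gives no phase shift.
Ray reflecting at the bottom interface goes from n = 1.242 toward n = 1.181: no phase shift.
Net: no relative phase inversion (both shifts match).
With no net inversion, destructive interference in reflection requires 2 n t = (m + ½) λ.
λ = 2 n t / (m + ½). The third-longest wavelength is m = 2: λ = 2 × 1.242 × 609 / 2.50 = 605 nm.

605 nm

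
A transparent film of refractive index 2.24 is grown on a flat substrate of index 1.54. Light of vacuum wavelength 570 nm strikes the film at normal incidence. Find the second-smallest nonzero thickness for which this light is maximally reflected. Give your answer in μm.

0.191 μm

Top surface (1.0 → 2.24): reflection off a higher-index medium gives a half-wave phase shift.
At the lower boundary (n = 2.24 to n = 1.54) the reflected ray undergoes no phase shift.
The two reflections differ by half a wavelength.
With one net inversion, constructive interference in reflection requires 2 n t = (m + ½) λ.
The second-smallest nonzero thickness corresponds to m = 1: t = (m + ½) λ / (2 n) = 1.50 × 570 / (2 × 2.24) = 191 nm.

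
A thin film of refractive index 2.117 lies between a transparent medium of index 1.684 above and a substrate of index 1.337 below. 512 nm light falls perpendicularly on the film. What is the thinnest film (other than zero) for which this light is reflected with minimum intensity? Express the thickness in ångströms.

Ray reflecting at the top interface goes from n = 1.684 toward n = 2.117: a half-wave phase shift.
Bottom surface (2.117 → 1.337): reflection off a lower-index medium gives no phase shift.
The two reflections differ by half a wavelength.
For weak reflection here: 2 n t = m λ.
Minimum nonzero at m = 1: t = λ / (2 n) = 512 / (2 × 2.117) = 121 nm.

1209 Å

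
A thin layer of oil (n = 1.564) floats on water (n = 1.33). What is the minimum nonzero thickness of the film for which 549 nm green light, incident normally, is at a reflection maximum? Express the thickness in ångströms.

Top surface (1.0 → 1.564): reflection off a higher-index medium gives a half-wave phase shift.
At the lower boundary (n = 1.564 to n = 1.33) the reflected ray undergoes no phase shift.
The two reflections differ by half a wavelength.
With one net inversion, constructive interference in reflection requires 2 n t = (m + ½) λ.
Minimum at m = 0: t = λ / (4 n) = 549 / (4 × 1.564) = 87.8 nm.

878 Å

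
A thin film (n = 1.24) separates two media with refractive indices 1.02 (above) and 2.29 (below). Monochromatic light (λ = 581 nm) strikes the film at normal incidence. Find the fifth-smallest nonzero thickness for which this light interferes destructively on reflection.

Ray reflecting at the top interface goes from n = 1.02 toward n = 1.24: a half-wave phase shift.
Ray reflecting at the bottom interface goes from n = 1.24 toward n = 2.29: a half-wave phase shift.
The two reflections carry the same phase change, so no net offset.
With no net inversion, destructive interference in reflection requires 2 n t = (m + ½) λ.
The fifth-smallest nonzero thickness corresponds to m = 4: t = (m + ½) λ / (2 n) = 4.50 × 581 / (2 × 1.24) = 1054 nm.

1054 nm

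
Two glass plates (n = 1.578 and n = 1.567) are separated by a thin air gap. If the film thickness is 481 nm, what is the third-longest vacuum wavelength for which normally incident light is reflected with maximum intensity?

385 nm

Top surface (1.578 → 1.0): reflection off a lower-index medium gives no phase shift.
Ray reflecting at the bottom interface goes from n = 1.0 toward n = 1.567: a half-wave phase shift.
Exactly one π shift → a net half-wave offset.
With one net inversion, constructive interference in reflection requires 2 n t = (m + ½) λ.
λ = 2 n t / (m + ½). The third-longest wavelength is m = 2: λ = 2 × 1.0 × 481 / 2.50 = 385 nm.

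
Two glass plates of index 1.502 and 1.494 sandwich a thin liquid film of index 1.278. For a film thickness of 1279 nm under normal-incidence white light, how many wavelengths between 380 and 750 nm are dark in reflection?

4

Top surface (1.502 → 1.278): reflection off a lower-index medium gives no phase shift.
Bottom surface (1.278 → 1.494): reflection off a higher-index medium gives a half-wave phase shift.
Exactly one π shift → a net half-wave offset.
With one net inversion, destructive interference in reflection requires 2 n t = m λ.
λ = 2 n t / m = 3269 / m nm.
m=4: 817 nm (IR); m=5: 654 nm (visible); m=6: 545 nm (visible); m=7: 467 nm (visible); m=8: 409 nm (visible); m=9: 363 nm (UV).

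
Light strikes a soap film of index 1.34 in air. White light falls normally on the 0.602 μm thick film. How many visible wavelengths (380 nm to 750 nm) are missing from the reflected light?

Ray reflecting at the top interface goes from n = 1.0 toward n = 1.34: a half-wave phase shift.
Ray reflecting at the bottom interface goes from n = 1.34 toward n = 1.0: no phase shift.
Net: one phase inversion between the two reflected rays.
So the condition for destructive reflection is 2 n t = m λ.
λ = 2 n t / m = 1613 / m nm.
m=2: 807 nm (IR); m=3: 538 nm (visible); m=4: 403 nm (visible); m=5: 323 nm (UV).

2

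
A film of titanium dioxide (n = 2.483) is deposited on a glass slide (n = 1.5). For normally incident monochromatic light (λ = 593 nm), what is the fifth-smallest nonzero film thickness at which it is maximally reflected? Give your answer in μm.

Ray reflecting at the top interface goes from n = 1.0 toward n = 2.483: a half-wave phase shift.
At the lower boundary (n = 2.483 to n = 1.5) the reflected ray undergoes no phase shift.
Net: one phase inversion between the two reflected rays.
With one net inversion, constructive interference in reflection requires 2 n t = (m + ½) λ.
The fifth-smallest nonzero thickness corresponds to m = 4: t = (m + ½) λ / (2 n) = 4.50 × 593 / (2 × 2.483) = 537 nm.

0.537 μm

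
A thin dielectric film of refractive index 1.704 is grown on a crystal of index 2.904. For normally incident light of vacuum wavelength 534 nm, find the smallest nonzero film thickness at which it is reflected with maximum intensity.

At the upper boundary (n = 1.0 to n = 1.704) the reflected ray undergoes a half-wave phase shift.
Ray reflecting at the bottom interface goes from n = 1.704 toward n = 2.904: a half-wave phase shift.
Net: no relative phase inversion (both shifts match).
For strong reflection here: 2 n t = m λ.
Minimum nonzero at m = 1: t = λ / (2 n) = 534 / (2 × 1.704) = 157 nm.

157 nm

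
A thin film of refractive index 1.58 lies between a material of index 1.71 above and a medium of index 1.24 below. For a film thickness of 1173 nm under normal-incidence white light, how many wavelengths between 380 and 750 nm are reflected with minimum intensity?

5

Ray reflecting at the top interface goes from n = 1.71 toward n = 1.58: no phase shift.
Bottom surface (1.58 → 1.24): reflection off a lower-index medium gives no phase shift.
Net: no relative phase inversion (both shifts match).
With no net inversion, destructive interference in reflection requires 2 n t = (m + ½) λ.
λ = 2 n t / (m + ½) = 3707 / (m + ½) nm.
m=4: 824 nm (IR); m=5: 674 nm (visible); m=6: 570 nm (visible); m=7: 494 nm (visible); m=8: 436 nm (visible); m=9: 390 nm (visible); m=10: 353 nm (UV).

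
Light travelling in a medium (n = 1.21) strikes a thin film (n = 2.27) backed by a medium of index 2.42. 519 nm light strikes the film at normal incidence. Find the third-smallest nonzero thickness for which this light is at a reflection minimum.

Ray reflecting at the top interface goes from n = 1.21 toward n = 2.27: a half-wave phase shift.
Ray reflecting at the bottom interface goes from n = 2.27 toward n = 2.42: a half-wave phase shift.
The two reflections carry the same phase change, so no net offset.
With no net inversion, destructive interference in reflection requires 2 n t = (m + ½) λ.
The third-smallest nonzero thickness corresponds to m = 2: t = (m + ½) λ / (2 n) = 2.50 × 519 / (2 × 2.27) = 286 nm.

286 nm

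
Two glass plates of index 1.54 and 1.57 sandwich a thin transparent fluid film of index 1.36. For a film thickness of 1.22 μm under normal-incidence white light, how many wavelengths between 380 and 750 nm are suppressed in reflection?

4

Top surface (1.54 → 1.36): reflection off a lower-index medium gives no phase shift.
At the lower boundary (n = 1.36 to n = 1.57) the reflected ray undergoes a half-wave phase shift.
Exactly one π shift → a net half-wave offset.
So the condition for destructive reflection is 2 n t = m λ.
λ = 2 n t / m = 3318 / m nm.
m=4: 830 nm (IR); m=5: 664 nm (visible); m=6: 553 nm (visible); m=7: 474 nm (visible); m=8: 415 nm (visible); m=9: 369 nm (UV).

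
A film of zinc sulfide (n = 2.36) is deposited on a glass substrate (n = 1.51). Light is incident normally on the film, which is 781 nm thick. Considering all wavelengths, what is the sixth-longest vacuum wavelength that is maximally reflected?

670 nm

Top surface (1.0 → 2.36): reflection off a higher-index medium gives a half-wave phase shift.
Ray reflecting at the bottom interface goes from n = 2.36 toward n = 1.51: no phase shift.
The two reflections differ by half a wavelength.
With one net inversion, constructive interference in reflection requires 2 n t = (m + ½) λ.
λ = 2 n t / (m + ½). The sixth-longest wavelength is m = 5: λ = 2 × 2.36 × 781 / 5.50 = 670 nm.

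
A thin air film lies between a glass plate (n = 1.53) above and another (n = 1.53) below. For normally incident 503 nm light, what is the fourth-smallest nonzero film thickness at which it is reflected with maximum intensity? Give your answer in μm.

0.880 μm

Top surface (1.53 → 1.0): reflection off a lower-index medium gives no phase shift.
At the lower boundary (n = 1.0 to n = 1.53) the reflected ray undergoes a half-wave phase shift.
The two reflections differ by half a wavelength.
With one net inversion, constructive interference in reflection requires 2 n t = (m + ½) λ.
The fourth-smallest nonzero thickness corresponds to m = 3: t = (m + ½) λ / (2 n) = 3.50 × 503 / (2 × 1.0) = 880 nm.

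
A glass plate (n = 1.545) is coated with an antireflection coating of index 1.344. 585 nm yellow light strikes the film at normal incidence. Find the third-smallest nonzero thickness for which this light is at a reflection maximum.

653 nm

Top surface (1.0 → 1.344): reflection off a higher-index medium gives a half-wave phase shift.
At the lower boundary (n = 1.344 to n = 1.545) the reflected ray undergoes a half-wave phase shift.
Net: no relative phase inversion (both shifts match).
With no net inversion, constructive interference in reflection requires 2 n t = m λ.
The third-smallest nonzero thickness corresponds to m = 3: t = m λ / (2 n) = 3.00 × 585 / (2 × 1.344) = 653 nm.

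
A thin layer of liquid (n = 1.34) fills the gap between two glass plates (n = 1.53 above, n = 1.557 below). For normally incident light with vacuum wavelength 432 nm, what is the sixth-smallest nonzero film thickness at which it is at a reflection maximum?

887 nm

At the upper boundary (n = 1.53 to n = 1.34) the reflected ray undergoes no phase shift.
Ray reflecting at the bottom interface goes from n = 1.34 toward n = 1.557: a half-wave phase shift.
The two reflections differ by half a wavelength.
With one net inversion, constructive interference in reflection requires 2 n t = (m + ½) λ.
The sixth-smallest nonzero thickness corresponds to m = 5: t = (m + ½) λ / (2 n) = 5.50 × 432 / (2 × 1.34) = 887 nm.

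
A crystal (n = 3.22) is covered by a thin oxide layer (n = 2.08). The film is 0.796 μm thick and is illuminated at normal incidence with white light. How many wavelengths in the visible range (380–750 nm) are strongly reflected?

4

At the upper boundary (n = 1.0 to n = 2.08) the reflected ray undergoes a half-wave phase shift.
Ray reflecting at the bottom interface goes from n = 2.08 toward n = 3.22: a half-wave phase shift.
The two reflections carry the same phase change, so no net offset.
So the condition for constructive reflection is 2 n t = m λ.
λ = 2 n t / m = 3311 / m nm.
m=4: 828 nm (IR); m=5: 662 nm (visible); m=6: 552 nm (visible); m=7: 473 nm (visible); m=8: 414 nm (visible); m=9: 368 nm (UV).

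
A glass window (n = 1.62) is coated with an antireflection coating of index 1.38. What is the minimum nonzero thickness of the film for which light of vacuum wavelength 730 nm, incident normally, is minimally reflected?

Ray reflecting at the top interface goes from n = 1.0 toward n = 1.38: a half-wave phase shift.
At the lower boundary (n = 1.38 to n = 1.62) the reflected ray undergoes a half-wave phase shift.
Net: no relative phase inversion (both shifts match).
For minimum reflection here: 2 n t = (m + ½) λ.
Minimum at m = 0: t = λ / (4 n) = 730 / (4 × 1.38) = 132 nm.

132 nm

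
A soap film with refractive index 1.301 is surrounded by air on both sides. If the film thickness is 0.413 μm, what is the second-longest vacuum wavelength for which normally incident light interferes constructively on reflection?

Top surface (1.0 → 1.301): reflection off a higher-index medium gives a half-wave phase shift.
At the lower boundary (n = 1.301 to n = 1.0) the reflected ray undergoes no phase shift.
Net: one phase inversion between the two reflected rays.
For strong reflection here: 2 n t = (m + ½) λ.
λ = 2 n t / (m + ½). The second-longest wavelength is m = 1: λ = 2 × 1.301 × 413 / 1.50 = 716 nm.

716 nm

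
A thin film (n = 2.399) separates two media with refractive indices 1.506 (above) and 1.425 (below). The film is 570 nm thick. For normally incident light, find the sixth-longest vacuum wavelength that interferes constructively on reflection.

At the upper boundary (n = 1.506 to n = 2.399) the reflected ray undergoes a half-wave phase shift.
At the lower boundary (n = 2.399 to n = 1.425) the reflected ray undergoes no phase shift.
Net: one phase inversion between the two reflected rays.
With one net inversion, constructive interference in reflection requires 2 n t = (m + ½) λ.
λ = 2 n t / (m + ½). The sixth-longest wavelength is m = 5: λ = 2 × 2.399 × 570 / 5.50 = 497 nm.

497 nm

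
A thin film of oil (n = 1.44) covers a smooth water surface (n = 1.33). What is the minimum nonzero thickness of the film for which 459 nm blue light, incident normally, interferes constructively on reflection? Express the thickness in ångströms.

Ray reflecting at the top interface goes from n = 1.0 toward n = 1.44: a half-wave phase shift.
At the lower boundary (n = 1.44 to n = 1.33) the reflected ray undergoes no phase shift.
Exactly one π shift → a net half-wave offset.
So the condition for constructive reflection is 2 n t = (m + ½) λ.
Minimum at m = 0: t = λ / (4 n) = 459 / (4 × 1.44) = 79.7 nm.

797 Å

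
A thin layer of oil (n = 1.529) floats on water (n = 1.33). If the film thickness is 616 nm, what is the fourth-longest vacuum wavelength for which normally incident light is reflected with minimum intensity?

471 nm

Ray reflecting at the top interface goes from n = 1.0 toward n = 1.529: a half-wave phase shift.
Ray reflecting at the bottom interface goes from n = 1.529 toward n = 1.33: no phase shift.
Exactly one π shift → a net half-wave offset.
With one net inversion, destructive interference in reflection requires 2 n t = m λ.
λ = 2 n t / m. The fourth-longest wavelength is m = 4: λ = 2 × 1.529 × 616 / 4.00 = 471 nm.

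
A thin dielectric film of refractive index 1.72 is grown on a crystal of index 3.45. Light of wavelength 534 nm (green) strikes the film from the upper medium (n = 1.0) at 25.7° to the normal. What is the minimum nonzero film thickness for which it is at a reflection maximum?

160 nm

At the upper boundary (n = 1.0 to n = 1.72) the reflected ray undergoes a half-wave phase shift.
Bottom surface (1.72 → 3.45): reflection off a higher-index medium gives a half-wave phase shift.
Net: no relative phase inversion (both shifts match).
For bright reflection here: 2 n t cos θ_r = m λ.
Snell's law: 1.0 sin 25.7° = 1.72 sin θ_r → sin θ_r = 0.252, cos θ_r = 0.968.
Minimum nonzero at m = 1: t = λ / (2 n cos θ_r) = 534 / (2 × 1.72 × 0.968) = 160 nm.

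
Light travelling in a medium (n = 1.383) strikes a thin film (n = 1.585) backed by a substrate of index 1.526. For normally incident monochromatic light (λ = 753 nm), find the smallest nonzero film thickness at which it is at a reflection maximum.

119 nm

At the upper boundary (n = 1.383 to n = 1.585) the reflected ray undergoes a half-wave phase shift.
At the lower boundary (n = 1.585 to n = 1.526) the reflected ray undergoes no phase shift.
The two reflections differ by half a wavelength.
With one net inversion, constructive interference in reflection requires 2 n t = (m + ½) λ.
Minimum at m = 0: t = λ / (4 n) = 753 / (4 × 1.585) = 119 nm.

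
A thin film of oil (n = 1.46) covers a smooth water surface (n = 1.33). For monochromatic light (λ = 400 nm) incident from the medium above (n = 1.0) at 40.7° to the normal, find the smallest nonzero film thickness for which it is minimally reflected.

Top surface (1.0 → 1.46): reflection off a higher-index medium gives a half-wave phase shift.
Ray reflecting at the bottom interface goes from n = 1.46 toward n = 1.33: no phase shift.
The two reflections differ by half a wavelength.
With one net inversion, destructive interference in reflection requires 2 n t cos θ_r = m λ.
Snell's law: 1.0 sin 40.7° = 1.46 sin θ_r → sin θ_r = 0.447, cos θ_r = 0.895.
Minimum nonzero at m = 1: t = λ / (2 n cos θ_r) = 400 / (2 × 1.46 × 0.895) = 153 nm.

153 nm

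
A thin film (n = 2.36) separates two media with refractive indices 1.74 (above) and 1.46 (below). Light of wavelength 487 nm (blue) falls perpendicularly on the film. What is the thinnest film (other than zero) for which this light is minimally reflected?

Ray reflecting at the top interface goes from n = 1.74 toward n = 2.36: a half-wave phase shift.
Bottom surface (2.36 → 1.46): reflection off a lower-index medium gives no phase shift.
Net: one phase inversion between the two reflected rays.
For dark reflection here: 2 n t = m λ.
Minimum nonzero at m = 1: t = λ / (2 n) = 487 / (2 × 2.36) = 103 nm.

103 nm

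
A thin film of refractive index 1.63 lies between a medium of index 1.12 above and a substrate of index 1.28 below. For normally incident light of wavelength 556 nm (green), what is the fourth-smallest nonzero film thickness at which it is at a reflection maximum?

Top surface (1.12 → 1.63): reflection off a higher-index medium gives a half-wave phase shift.
Ray reflecting at the bottom interface goes from n = 1.63 toward n = 1.28: no phase shift.
The two reflections differ by half a wavelength.
With one net inversion, constructive interference in reflection requires 2 n t = (m + ½) λ.
The fourth-smallest nonzero thickness corresponds to m = 3: t = (m + ½) λ / (2 n) = 3.50 × 556 / (2 × 1.63) = 597 nm.

597 nm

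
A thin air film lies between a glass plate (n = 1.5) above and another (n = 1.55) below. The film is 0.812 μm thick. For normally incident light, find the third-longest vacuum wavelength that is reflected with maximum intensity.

650 nm

Top surface (1.5 → 1.0): reflection off a lower-index medium gives no phase shift.
At the lower boundary (n = 1.0 to n = 1.55) the reflected ray undergoes a half-wave phase shift.
Net: one phase inversion between the two reflected rays.
With one net inversion, constructive interference in reflection requires 2 n t = (m + ½) λ.
λ = 2 n t / (m + ½). The third-longest wavelength is m = 2: λ = 2 × 1.0 × 812 / 2.50 = 650 nm.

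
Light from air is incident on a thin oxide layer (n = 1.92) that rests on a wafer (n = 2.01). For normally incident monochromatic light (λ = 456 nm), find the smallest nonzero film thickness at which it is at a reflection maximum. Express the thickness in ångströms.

1188 Å

At the upper boundary (n = 1.0 to n = 1.92) the reflected ray undergoes a half-wave phase shift.
At the lower boundary (n = 1.92 to n = 2.01) the reflected ray undergoes a half-wave phase shift.
Zero or two π shifts → no net half-wave offset.
For strong reflection here: 2 n t = m λ.
Minimum nonzero at m = 1: t = λ / (2 n) = 456 / (2 × 1.92) = 119 nm.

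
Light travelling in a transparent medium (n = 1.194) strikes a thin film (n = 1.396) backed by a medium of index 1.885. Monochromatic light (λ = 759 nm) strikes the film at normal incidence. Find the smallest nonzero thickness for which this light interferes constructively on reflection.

272 nm

Top surface (1.194 → 1.396): reflection off a higher-index medium gives a half-wave phase shift.
Bottom surface (1.396 → 1.885): reflection off a higher-index medium gives a half-wave phase shift.
The two reflections carry the same phase change, so no net offset.
For bright reflection here: 2 n t = m λ.
The smallest nonzero thickness corresponds to m = 1: t = m λ / (2 n) = 1.00 × 759 / (2 × 1.396) = 272 nm.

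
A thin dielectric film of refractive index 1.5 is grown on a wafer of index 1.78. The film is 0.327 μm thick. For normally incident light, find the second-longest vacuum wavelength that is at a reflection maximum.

Ray reflecting at the top interface goes from n = 1.0 toward n = 1.5: a half-wave phase shift.
At the lower boundary (n = 1.5 to n = 1.78) the reflected ray undergoes a half-wave phase shift.
Net: no relative phase inversion (both shifts match).
With no net inversion, constructive interference in reflection requires 2 n t = m λ.
λ = 2 n t / m. The second-longest wavelength is m = 2: λ = 2 × 1.5 × 327 / 2.00 = 491 nm.

491 nm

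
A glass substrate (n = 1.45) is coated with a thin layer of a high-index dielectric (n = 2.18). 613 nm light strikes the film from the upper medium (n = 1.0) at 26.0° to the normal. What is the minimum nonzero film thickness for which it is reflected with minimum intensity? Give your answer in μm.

0.144 μm

Ray reflecting at the top interface goes from n = 1.0 toward n = 2.18: a half-wave phase shift.
Bottom surface (2.18 → 1.45): reflection off a lower-index medium gives no phase shift.
The two reflections differ by half a wavelength.
For weak reflection here: 2 n t cos θ_r = m λ.
Snell's law: 1.0 sin 26.0° = 2.18 sin θ_r → sin θ_r = 0.201, cos θ_r = 0.980.
Minimum nonzero at m = 1: t = λ / (2 n cos θ_r) = 613 / (2 × 2.18 × 0.980) = 144 nm.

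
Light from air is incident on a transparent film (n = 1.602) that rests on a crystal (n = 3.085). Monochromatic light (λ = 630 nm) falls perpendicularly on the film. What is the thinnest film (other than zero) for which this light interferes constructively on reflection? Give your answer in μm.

0.197 μm

Top surface (1.0 → 1.602): reflection off a higher-index medium gives a half-wave phase shift.
At the lower boundary (n = 1.602 to n = 3.085) the reflected ray undergoes a half-wave phase shift.
The two reflections carry the same phase change, so no net offset.
For maximum reflection here: 2 n t = m λ.
Minimum nonzero at m = 1: t = λ / (2 n) = 630 / (2 × 1.602) = 197 nm.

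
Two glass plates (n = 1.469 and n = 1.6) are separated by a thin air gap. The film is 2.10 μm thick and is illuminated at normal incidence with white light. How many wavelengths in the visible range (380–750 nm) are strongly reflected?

At the upper boundary (n = 1.469 to n = 1.0) the reflected ray undergoes no phase shift.
Ray reflecting at the bottom interface goes from n = 1.0 toward n = 1.6: a half-wave phase shift.
Exactly one π shift → a net half-wave offset.
With one net inversion, constructive interference in reflection requires 2 n t = (m + ½) λ.
λ = 2 n t / (m + ½) = 4200 / (m + ½) nm.
m=5: 764 nm (IR); m=6: 646 nm (visible); m=7: 560 nm (visible); m=8: 494 nm (visible); m=9: 442 nm (visible); m=10: 400 nm (visible); m=11: 365 nm (UV).

5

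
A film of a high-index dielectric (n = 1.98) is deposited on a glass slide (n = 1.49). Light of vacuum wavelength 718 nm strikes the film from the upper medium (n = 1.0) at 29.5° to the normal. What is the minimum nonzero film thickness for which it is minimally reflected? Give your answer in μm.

Ray reflecting at the top interface goes from n = 1.0 toward n = 1.98: a half-wave phase shift.
At the lower boundary (n = 1.98 to n = 1.49) the reflected ray undergoes no phase shift.
The two reflections differ by half a wavelength.
So the condition for destructive reflection is 2 n t cos θ_r = m λ.
Snell's law: 1.0 sin 29.5° = 1.98 sin θ_r → sin θ_r = 0.249, cos θ_r = 0.969.
Minimum nonzero at m = 1: t = λ / (2 n cos θ_r) = 718 / (2 × 1.98 × 0.969) = 187 nm.

0.187 μm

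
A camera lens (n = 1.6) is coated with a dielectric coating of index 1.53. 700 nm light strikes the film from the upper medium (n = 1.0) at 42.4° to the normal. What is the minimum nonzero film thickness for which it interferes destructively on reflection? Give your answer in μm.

Ray reflecting at the top interface goes from n = 1.0 toward n = 1.53: a half-wave phase shift.
At the lower boundary (n = 1.53 to n = 1.6) the reflected ray undergoes a half-wave phase shift.
The two reflections carry the same phase change, so no net offset.
For dark reflection here: 2 n t cos θ_r = (m + ½) λ.
Snell's law: 1.0 sin 42.4° = 1.53 sin θ_r → sin θ_r = 0.441, cos θ_r = 0.898.
Minimum at m = 0: t = λ / (4 n cos θ_r) = 700 / (4 × 1.53 × 0.898) = 127 nm.

0.127 μm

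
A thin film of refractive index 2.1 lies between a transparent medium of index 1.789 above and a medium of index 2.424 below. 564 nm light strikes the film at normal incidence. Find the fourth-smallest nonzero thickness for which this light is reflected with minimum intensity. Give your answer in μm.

Ray reflecting at the top interface goes from n = 1.789 toward n = 2.1: a half-wave phase shift.
At the lower boundary (n = 2.1 to n = 2.424) the reflected ray undergoes a half-wave phase shift.
The two reflections carry the same phase change, so no net offset.
For dark reflection here: 2 n t = (m + ½) λ.
The fourth-smallest nonzero thickness corresponds to m = 3: t = (m + ½) λ / (2 n) = 3.50 × 564 / (2 × 2.1) = 470 nm.

0.470 μm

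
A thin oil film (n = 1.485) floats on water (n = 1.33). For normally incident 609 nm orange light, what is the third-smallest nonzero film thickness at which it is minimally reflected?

At the upper boundary (n = 1.0 to n = 1.485) the reflected ray undergoes a half-wave phase shift.
At the lower boundary (n = 1.485 to n = 1.33) the reflected ray undergoes no phase shift.
The two reflections differ by half a wavelength.
With one net inversion, destructive interference in reflection requires 2 n t = m λ.
The third-smallest nonzero thickness corresponds to m = 3: t = m λ / (2 n) = 3.00 × 609 / (2 × 1.485) = 615 nm.

615 nm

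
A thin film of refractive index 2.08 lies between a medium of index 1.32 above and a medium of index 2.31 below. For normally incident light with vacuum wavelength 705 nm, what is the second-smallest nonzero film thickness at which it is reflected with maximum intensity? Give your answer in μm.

0.339 μm

Top surface (1.32 → 2.08): reflection off a higher-index medium gives a half-wave phase shift.
Ray reflecting at the bottom interface goes from n = 2.08 toward n = 2.31: a half-wave phase shift.
The two reflections carry the same phase change, so no net offset.
With no net inversion, constructive interference in reflection requires 2 n t = m λ.
The second-smallest nonzero thickness corresponds to m = 2: t = m λ / (2 n) = 2.00 × 705 / (2 × 2.08) = 339 nm.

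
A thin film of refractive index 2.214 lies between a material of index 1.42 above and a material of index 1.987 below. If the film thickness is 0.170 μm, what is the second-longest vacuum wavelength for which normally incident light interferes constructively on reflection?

At the upper boundary (n = 1.42 to n = 2.214) the reflected ray undergoes a half-wave phase shift.
At the lower boundary (n = 2.214 to n = 1.987) the reflected ray undergoes no phase shift.
Net: one phase inversion between the two reflected rays.
So the condition for constructive reflection is 2 n t = (m + ½) λ.
λ = 2 n t / (m + ½). The second-longest wavelength is m = 1: λ = 2 × 2.214 × 170 / 1.50 = 502 nm.

502 nm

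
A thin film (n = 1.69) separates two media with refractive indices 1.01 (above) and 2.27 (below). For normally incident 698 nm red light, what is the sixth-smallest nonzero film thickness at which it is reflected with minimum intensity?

1136 nm

Top surface (1.01 → 1.69): reflection off a higher-index medium gives a half-wave phase shift.
At the lower boundary (n = 1.69 to n = 2.27) the reflected ray undergoes a half-wave phase shift.
The two reflections carry the same phase change, so no net offset.
So the condition for destructive reflection is 2 n t = (m + ½) λ.
The sixth-smallest nonzero thickness corresponds to m = 5: t = (m + ½) λ / (2 n) = 5.50 × 698 / (2 × 1.69) = 1136 nm.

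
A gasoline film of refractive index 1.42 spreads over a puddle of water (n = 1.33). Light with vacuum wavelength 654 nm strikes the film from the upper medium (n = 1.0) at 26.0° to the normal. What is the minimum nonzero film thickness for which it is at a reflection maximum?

At the upper boundary (n = 1.0 to n = 1.42) the reflected ray undergoes a half-wave phase shift.
At the lower boundary (n = 1.42 to n = 1.33) the reflected ray undergoes no phase shift.
Exactly one π shift → a net half-wave offset.
So the condition for constructive reflection is 2 n t cos θ_r = (m + ½) λ.
Snell's law: 1.0 sin 26.0° = 1.42 sin θ_r → sin θ_r = 0.309, cos θ_r = 0.951.
Minimum at m = 0: t = λ / (4 n cos θ_r) = 654 / (4 × 1.42 × 0.951) = 121 nm.

121 nm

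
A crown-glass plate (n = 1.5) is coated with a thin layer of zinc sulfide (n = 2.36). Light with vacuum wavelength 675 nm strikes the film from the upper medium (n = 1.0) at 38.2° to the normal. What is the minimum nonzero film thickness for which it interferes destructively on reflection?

Ray reflecting at the top interface goes from n = 1.0 toward n = 2.36: a half-wave phase shift.
Bottom surface (2.36 → 1.5): reflection off a lower-index medium gives no phase shift.
Net: one phase inversion between the two reflected rays.
For weak reflection here: 2 n t cos θ_r = m λ.
Snell's law: 1.0 sin 38.2° = 2.36 sin θ_r → sin θ_r = 0.262, cos θ_r = 0.965.
Minimum nonzero at m = 1: t = λ / (2 n cos θ_r) = 675 / (2 × 2.36 × 0.965) = 148 nm.

148 nm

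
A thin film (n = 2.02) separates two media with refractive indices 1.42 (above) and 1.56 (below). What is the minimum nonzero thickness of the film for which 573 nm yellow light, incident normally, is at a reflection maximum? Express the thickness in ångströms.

Ray reflecting at the top interface goes from n = 1.42 toward n = 2.02: a half-wave phase shift.
Bottom surface (2.02 → 1.56): reflection off a lower-index medium gives no phase shift.
Net: one phase inversion between the two reflected rays.
So the condition for constructive reflection is 2 n t = (m + ½) λ.
Minimum at m = 0: t = λ / (4 n) = 573 / (4 × 2.02) = 70.9 nm.

709 Å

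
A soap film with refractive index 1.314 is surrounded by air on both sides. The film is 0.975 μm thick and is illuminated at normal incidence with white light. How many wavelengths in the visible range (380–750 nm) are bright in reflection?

Top surface (1.0 → 1.314): reflection off a higher-index medium gives a half-wave phase shift.
At the lower boundary (n = 1.314 to n = 1.0) the reflected ray undergoes no phase shift.
The two reflections differ by half a wavelength.
So the condition for constructive reflection is 2 n t = (m + ½) λ.
λ = 2 n t / (m + ½) = 2562 / (m + ½) nm.
m=2: 1025 nm (IR); m=3: 732 nm (visible); m=4: 569 nm (visible); m=5: 466 nm (visible); m=6: 394 nm (visible); m=7: 342 nm (UV).

4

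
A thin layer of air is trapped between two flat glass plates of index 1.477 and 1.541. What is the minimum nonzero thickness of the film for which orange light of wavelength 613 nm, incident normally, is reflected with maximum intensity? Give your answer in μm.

Top surface (1.477 → 1.0): reflection off a lower-index medium gives no phase shift.
At the lower boundary (n = 1.0 to n = 1.541) the reflected ray undergoes a half-wave phase shift.
Net: one phase inversion between the two reflected rays.
With one net inversion, constructive interference in reflection requires 2 n t = (m + ½) λ.
Minimum at m = 0: t = λ / (4 n) = 613 / (4 × 1.0) = 153 nm.

0.153 μm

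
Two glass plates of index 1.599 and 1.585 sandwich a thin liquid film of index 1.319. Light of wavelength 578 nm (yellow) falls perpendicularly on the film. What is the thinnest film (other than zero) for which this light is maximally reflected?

Top surface (1.599 → 1.319): reflection off a lower-index medium gives no phase shift.
Bottom surface (1.319 → 1.585): reflection off a higher-index medium gives a half-wave phase shift.
Net: one phase inversion between the two reflected rays.
With one net inversion, constructive interference in reflection requires 2 n t = (m + ½) λ.
Minimum at m = 0: t = λ / (4 n) = 578 / (4 × 1.319) = 110 nm.

110 nm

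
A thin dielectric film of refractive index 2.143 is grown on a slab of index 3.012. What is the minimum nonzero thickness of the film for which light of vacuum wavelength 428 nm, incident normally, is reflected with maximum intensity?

At the upper boundary (n = 1.0 to n = 2.143) the reflected ray undergoes a half-wave phase shift.
Ray reflecting at the bottom interface goes from n = 2.143 toward n = 3.012: a half-wave phase shift.
Zero or two π shifts → no net half-wave offset.
For strong reflection here: 2 n t = m λ.
Minimum nonzero at m = 1: t = λ / (2 n) = 428 / (2 × 2.143) = 99.9 nm.

99.9 nm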